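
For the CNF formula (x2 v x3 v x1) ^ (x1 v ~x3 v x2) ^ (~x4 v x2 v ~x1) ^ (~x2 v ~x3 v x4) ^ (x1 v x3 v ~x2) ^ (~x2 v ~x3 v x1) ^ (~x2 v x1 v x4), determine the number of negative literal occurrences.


Scan each clause for negated literals.
Clause 1: 0 negative; Clause 2: 1 negative; Clause 3: 2 negative; Clause 4: 2 negative; Clause 5: 1 negative; Clause 6: 2 negative; Clause 7: 1 negative.
Total negative literal occurrences = 9.

9


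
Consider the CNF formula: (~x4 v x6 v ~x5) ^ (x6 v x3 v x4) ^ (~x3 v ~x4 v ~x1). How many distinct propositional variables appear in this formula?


Identify each distinct variable in the formula.
Variables found: x1, x3, x4, x5, x6.
Total distinct variables = 5.

5


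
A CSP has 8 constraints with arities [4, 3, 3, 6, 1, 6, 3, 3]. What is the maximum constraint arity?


The arities are: 4, 3, 3, 6, 1, 6, 3, 3.
Scan for the maximum value.
Maximum arity = 6.

6


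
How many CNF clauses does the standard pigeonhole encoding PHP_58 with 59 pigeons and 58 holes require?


The PHP encoding has two parts:
1) At-least-one-hole clauses: 59 (one per pigeon, each with 58 literals).
2) At-most-one-pigeon-per-hole clauses: 58 holes * C(59,2) = 58 * 1711 = 99238.
Total clauses = 59 + 99238 = 99297.

99297


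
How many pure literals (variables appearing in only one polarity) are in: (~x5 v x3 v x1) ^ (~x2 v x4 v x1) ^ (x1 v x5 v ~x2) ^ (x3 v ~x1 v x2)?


A pure literal appears in only one polarity across all clauses.
Pure literals: x3 (positive only), x4 (positive only).
Count = 2.

2


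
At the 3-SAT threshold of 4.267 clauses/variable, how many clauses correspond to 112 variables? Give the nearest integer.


The 3-SAT phase transition occurs at approximately 4.267 clauses per variable.
m = 4.267 * 112 = 477.904.
Rounded to nearest integer: 478.

478


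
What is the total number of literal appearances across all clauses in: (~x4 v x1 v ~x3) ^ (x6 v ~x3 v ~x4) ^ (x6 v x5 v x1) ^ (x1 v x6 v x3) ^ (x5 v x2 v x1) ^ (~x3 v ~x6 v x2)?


Clause lengths: 3, 3, 3, 3, 3, 3.
Sum = 3 + 3 + 3 + 3 + 3 + 3 = 18.

18


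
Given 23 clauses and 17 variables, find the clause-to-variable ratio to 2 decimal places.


Clause-to-variable ratio = clauses / variables.
23 / 17 = 1.35.

1.35


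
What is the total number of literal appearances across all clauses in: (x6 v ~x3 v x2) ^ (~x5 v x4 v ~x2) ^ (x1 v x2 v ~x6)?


Clause lengths: 3, 3, 3.
Sum = 3 + 3 + 3 = 9.

9


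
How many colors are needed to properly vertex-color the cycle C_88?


A cycle on an even number of vertices is bipartite: alternate two colors around the cycle.
Since 88 is even, two colors suffice, and at least two are needed because the graph has edges.
Chromatic number = 2.

2


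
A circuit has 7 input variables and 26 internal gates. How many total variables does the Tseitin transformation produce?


The Tseitin transformation introduces one auxiliary variable per gate.
Total variables = inputs + gates = 7 + 26 = 33.

33


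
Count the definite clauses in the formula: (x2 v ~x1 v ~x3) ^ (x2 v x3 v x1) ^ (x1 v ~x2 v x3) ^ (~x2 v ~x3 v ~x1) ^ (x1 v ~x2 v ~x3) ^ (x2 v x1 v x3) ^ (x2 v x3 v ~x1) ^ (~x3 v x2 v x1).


A definite clause has exactly one positive literal.
Clause 1: 1 positive -> definite
Clause 2: 3 positive -> not definite
Clause 3: 2 positive -> not definite
Clause 4: 0 positive -> not definite
Clause 5: 1 positive -> definite
Clause 6: 3 positive -> not definite
Clause 7: 2 positive -> not definite
Clause 8: 2 positive -> not definite
Definite clause count = 2.

2


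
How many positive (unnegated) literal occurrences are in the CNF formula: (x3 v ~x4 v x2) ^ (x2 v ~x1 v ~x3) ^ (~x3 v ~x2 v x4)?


Scan each clause for unnegated literals.
Clause 1: 2 positive; Clause 2: 1 positive; Clause 3: 1 positive.
Total positive literal occurrences = 4.

4


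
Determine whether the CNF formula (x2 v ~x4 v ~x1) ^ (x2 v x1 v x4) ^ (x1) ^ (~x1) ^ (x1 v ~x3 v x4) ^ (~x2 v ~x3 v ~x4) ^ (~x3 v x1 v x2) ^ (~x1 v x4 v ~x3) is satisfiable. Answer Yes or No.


Check all 16 possible truth assignments.
Number of satisfying assignments found: 0.
The formula is unsatisfiable.

No


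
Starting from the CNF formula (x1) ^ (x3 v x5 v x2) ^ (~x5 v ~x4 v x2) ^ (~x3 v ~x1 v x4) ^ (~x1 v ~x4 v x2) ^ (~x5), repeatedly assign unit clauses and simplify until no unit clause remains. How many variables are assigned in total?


Unit propagation repeatedly assigns the literal in any unit clause, then simplifies.
Assignments in order: x1 = T, x5 = F.
No further unit clauses remain.
Total variables assigned = 2.

2


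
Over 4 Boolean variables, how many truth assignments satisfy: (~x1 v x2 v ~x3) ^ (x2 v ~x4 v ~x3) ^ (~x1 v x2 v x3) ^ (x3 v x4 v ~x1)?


Enumerate all 16 truth assignments over 4 variables.
Test each against every clause.
Satisfying assignments found: 10.

10


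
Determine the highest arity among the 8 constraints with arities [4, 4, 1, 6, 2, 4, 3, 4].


The arities are: 4, 4, 1, 6, 2, 4, 3, 4.
Scan for the maximum value.
Maximum arity = 6.

6


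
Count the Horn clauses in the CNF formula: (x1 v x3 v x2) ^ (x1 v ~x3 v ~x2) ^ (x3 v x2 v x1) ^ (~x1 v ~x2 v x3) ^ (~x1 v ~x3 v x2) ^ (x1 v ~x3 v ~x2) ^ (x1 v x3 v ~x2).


A Horn clause has at most one positive literal.
Clause 1: 3 positive lit(s) -> not Horn
Clause 2: 1 positive lit(s) -> Horn
Clause 3: 3 positive lit(s) -> not Horn
Clause 4: 1 positive lit(s) -> Horn
Clause 5: 1 positive lit(s) -> Horn
Clause 6: 1 positive lit(s) -> Horn
Clause 7: 2 positive lit(s) -> not Horn
Total Horn clauses = 4.

4


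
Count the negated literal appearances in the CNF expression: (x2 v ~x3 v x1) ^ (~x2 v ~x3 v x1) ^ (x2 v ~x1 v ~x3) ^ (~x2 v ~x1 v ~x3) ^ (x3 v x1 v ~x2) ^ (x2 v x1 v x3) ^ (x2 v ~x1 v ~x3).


Scan each clause for negated literals.
Clause 1: 1 negative; Clause 2: 2 negative; Clause 3: 2 negative; Clause 4: 3 negative; Clause 5: 1 negative; Clause 6: 0 negative; Clause 7: 2 negative.
Total negative literal occurrences = 11.

11


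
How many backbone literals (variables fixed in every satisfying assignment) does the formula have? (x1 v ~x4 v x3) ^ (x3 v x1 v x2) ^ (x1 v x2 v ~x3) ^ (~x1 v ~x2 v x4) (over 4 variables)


Find all satisfying assignments: 9 model(s).
Check which variables have the same value in every model.
No variable is fixed across all models.
Backbone size = 0.

0


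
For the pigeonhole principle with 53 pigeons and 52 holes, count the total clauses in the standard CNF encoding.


The PHP encoding has two parts:
1) At-least-one-hole clauses: 53 (one per pigeon, each with 52 literals).
2) At-most-one-pigeon-per-hole clauses: 52 holes * C(53,2) = 52 * 1378 = 71656.
Total clauses = 53 + 71656 = 71709.

71709


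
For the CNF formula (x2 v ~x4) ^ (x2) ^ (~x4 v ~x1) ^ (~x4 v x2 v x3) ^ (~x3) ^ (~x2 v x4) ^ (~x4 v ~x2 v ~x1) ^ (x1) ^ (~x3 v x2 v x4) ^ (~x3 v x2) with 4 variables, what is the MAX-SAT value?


Enumerate all 16 truth assignments.
For each, count how many of the 10 clauses are satisfied.
The formula is not fully satisfiable, so the maximum is below 10.
Maximum simultaneously satisfiable clauses = 9.

9


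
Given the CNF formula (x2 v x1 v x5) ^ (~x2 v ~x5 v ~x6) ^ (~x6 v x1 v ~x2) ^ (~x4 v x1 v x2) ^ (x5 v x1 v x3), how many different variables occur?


Identify each distinct variable in the formula.
Variables found: x1, x2, x3, x4, x5, x6.
Total distinct variables = 6.

6


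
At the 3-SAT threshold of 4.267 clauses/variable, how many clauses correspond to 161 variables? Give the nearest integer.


The 3-SAT phase transition occurs at approximately 4.267 clauses per variable.
m = 4.267 * 161 = 686.987.
Rounded to nearest integer: 687.

687


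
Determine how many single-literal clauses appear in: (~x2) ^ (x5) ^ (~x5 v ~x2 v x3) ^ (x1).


A unit clause contains exactly one literal.
Unit clauses found: (~x2), (x5), (x1).
Count = 3.

3


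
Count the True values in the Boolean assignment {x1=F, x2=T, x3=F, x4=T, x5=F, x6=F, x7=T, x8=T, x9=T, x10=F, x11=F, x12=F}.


The weight is the number of variables assigned True.
True variables: x2, x4, x7, x8, x9.
Weight = 5.

5


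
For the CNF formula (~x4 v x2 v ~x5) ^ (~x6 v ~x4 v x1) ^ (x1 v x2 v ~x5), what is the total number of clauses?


Each group enclosed in parentheses joined by ^ is one clause.
Counting the conjuncts: 3 clauses.

3


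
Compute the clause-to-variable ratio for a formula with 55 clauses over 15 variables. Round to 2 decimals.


Clause-to-variable ratio = clauses / variables.
55 / 15 = 3.67.

3.67


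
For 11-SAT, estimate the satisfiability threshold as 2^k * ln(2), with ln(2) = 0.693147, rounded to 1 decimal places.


Using the asymptotic formula: threshold ~ 2^k * ln(2).
2^11 = 2048.
2048 * 0.693147 = 1419.6.

1419.6


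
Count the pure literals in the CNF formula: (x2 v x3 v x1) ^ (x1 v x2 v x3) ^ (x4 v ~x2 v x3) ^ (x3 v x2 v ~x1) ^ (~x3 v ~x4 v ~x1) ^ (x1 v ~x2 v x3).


A pure literal appears in only one polarity across all clauses.
No pure literals found.
Count = 0.

0


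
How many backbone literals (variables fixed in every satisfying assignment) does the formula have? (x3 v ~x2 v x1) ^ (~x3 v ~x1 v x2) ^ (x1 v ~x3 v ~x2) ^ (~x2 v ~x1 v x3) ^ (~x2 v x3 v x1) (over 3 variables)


Find all satisfying assignments: 4 model(s).
Check which variables have the same value in every model.
No variable is fixed across all models.
Backbone size = 0.

0


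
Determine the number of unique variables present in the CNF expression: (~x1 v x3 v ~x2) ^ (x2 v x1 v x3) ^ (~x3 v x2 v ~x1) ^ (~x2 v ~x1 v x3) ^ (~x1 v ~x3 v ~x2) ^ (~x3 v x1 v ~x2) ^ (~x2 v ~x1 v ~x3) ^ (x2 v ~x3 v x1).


Identify each distinct variable in the formula.
Variables found: x1, x2, x3.
Total distinct variables = 3.

3


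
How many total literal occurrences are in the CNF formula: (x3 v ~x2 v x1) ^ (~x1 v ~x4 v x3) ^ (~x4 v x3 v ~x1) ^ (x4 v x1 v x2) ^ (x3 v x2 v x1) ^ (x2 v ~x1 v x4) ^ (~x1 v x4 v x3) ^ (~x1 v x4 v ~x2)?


Clause lengths: 3, 3, 3, 3, 3, 3, 3, 3.
Sum = 3 + 3 + 3 + 3 + 3 + 3 + 3 + 3 = 24.

24


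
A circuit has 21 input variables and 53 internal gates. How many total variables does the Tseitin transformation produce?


The Tseitin transformation introduces one auxiliary variable per gate.
Total variables = inputs + gates = 21 + 53 = 74.

74


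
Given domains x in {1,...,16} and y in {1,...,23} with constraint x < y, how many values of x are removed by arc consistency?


For the constraint x < y, x needs a supporting value in y's domain.
x can be at most 22 (one less than y's maximum).
Valid x values from domain: 16 out of 16.
Pruned = 16 - 16 = 0.

0


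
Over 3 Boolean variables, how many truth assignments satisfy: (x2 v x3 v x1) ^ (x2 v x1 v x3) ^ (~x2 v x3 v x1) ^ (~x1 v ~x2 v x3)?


Enumerate all 8 truth assignments over 3 variables.
Test each against every clause.
Satisfying assignments found: 5.

5


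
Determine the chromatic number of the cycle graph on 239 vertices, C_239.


An odd cycle cannot be 2-colored: alternating two colors around the cycle returns to the start with a conflict.
Since 239 is odd, three colors are required (and three suffice).
Chromatic number = 3.

3


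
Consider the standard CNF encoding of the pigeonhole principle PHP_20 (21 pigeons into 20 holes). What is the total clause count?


The PHP encoding has two parts:
1) At-least-one-hole clauses: 21 (one per pigeon, each with 20 literals).
2) At-most-one-pigeon-per-hole clauses: 20 holes * C(21,2) = 20 * 210 = 4200.
Total clauses = 21 + 4200 = 4221.

4221


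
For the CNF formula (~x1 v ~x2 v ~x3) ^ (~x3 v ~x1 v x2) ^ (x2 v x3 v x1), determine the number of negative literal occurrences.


Scan each clause for negated literals.
Clause 1: 3 negative; Clause 2: 2 negative; Clause 3: 0 negative.
Total negative literal occurrences = 5.

5


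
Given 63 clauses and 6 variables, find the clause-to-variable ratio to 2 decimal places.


Clause-to-variable ratio = clauses / variables.
63 / 6 = 10.5.

10.5


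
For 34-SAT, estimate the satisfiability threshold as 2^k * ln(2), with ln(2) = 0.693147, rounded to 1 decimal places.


Using the asymptotic formula: threshold ~ 2^k * ln(2).
2^34 = 17179869184.
17179869184 * 0.693147 = 11908174785.3.

11908174785.3


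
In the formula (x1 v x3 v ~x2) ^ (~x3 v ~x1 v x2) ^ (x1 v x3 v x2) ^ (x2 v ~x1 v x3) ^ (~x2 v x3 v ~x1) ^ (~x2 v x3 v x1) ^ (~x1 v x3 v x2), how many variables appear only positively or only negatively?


A pure literal appears in only one polarity across all clauses.
No pure literals found.
Count = 0.

0


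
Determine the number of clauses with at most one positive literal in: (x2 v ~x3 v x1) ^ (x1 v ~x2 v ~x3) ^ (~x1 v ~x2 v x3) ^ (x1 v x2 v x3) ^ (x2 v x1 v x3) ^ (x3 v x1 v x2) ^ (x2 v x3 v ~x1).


A Horn clause has at most one positive literal.
Clause 1: 2 positive lit(s) -> not Horn
Clause 2: 1 positive lit(s) -> Horn
Clause 3: 1 positive lit(s) -> Horn
Clause 4: 3 positive lit(s) -> not Horn
Clause 5: 3 positive lit(s) -> not Horn
Clause 6: 3 positive lit(s) -> not Horn
Clause 7: 2 positive lit(s) -> not Horn
Total Horn clauses = 2.

2


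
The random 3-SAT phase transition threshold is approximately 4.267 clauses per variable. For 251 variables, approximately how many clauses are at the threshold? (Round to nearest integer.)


The 3-SAT phase transition occurs at approximately 4.267 clauses per variable.
m = 4.267 * 251 = 1071.017.
Rounded to nearest integer: 1071.

1071


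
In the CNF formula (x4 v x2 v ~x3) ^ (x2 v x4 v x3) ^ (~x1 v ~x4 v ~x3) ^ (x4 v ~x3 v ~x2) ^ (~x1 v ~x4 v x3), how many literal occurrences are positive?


Scan each clause for unnegated literals.
Clause 1: 2 positive; Clause 2: 3 positive; Clause 3: 0 positive; Clause 4: 1 positive; Clause 5: 1 positive.
Total positive literal occurrences = 7.

7


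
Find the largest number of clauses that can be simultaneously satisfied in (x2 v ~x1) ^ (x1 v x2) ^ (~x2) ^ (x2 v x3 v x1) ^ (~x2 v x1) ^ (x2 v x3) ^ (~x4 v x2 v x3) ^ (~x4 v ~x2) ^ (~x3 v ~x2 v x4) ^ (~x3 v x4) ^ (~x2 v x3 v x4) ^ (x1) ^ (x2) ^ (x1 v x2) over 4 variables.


Enumerate all 16 truth assignments.
For each, count how many of the 14 clauses are satisfied.
The formula is not fully satisfiable, so the maximum is below 14.
Maximum simultaneously satisfiable clauses = 12.

12


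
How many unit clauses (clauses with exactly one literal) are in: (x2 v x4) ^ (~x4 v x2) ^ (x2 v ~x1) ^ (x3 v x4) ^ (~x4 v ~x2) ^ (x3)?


A unit clause contains exactly one literal.
Unit clauses found: (x3).
Count = 1.

1


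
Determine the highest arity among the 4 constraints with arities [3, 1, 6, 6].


The arities are: 3, 1, 6, 6.
Scan for the maximum value.
Maximum arity = 6.

6


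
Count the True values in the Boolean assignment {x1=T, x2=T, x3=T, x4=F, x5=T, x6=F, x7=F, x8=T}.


The weight is the number of variables assigned True.
True variables: x1, x2, x3, x5, x8.
Weight = 5.

5


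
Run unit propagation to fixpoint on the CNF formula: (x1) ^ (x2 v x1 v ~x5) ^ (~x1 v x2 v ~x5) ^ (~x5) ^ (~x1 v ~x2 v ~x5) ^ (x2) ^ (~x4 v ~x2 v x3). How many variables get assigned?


Unit propagation repeatedly assigns the literal in any unit clause, then simplifies.
Assignments in order: x1 = T, x5 = F, x2 = T.
No further unit clauses remain.
Total variables assigned = 3.

3


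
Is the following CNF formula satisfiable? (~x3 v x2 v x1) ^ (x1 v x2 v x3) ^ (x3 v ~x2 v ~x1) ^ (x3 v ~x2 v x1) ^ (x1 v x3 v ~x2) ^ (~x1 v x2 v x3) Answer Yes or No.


Check all 8 possible truth assignments.
Number of satisfying assignments found: 3.
The formula is satisfiable.

Yes


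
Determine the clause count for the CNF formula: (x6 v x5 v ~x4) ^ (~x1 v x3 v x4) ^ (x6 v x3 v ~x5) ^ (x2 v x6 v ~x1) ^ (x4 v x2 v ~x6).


Each group enclosed in parentheses joined by ^ is one clause.
Counting the conjuncts: 5 clauses.

5


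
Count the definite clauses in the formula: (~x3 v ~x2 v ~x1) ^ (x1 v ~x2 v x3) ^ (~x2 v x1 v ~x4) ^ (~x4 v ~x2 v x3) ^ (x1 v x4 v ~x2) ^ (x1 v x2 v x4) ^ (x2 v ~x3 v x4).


A definite clause has exactly one positive literal.
Clause 1: 0 positive -> not definite
Clause 2: 2 positive -> not definite
Clause 3: 1 positive -> definite
Clause 4: 1 positive -> definite
Clause 5: 2 positive -> not definite
Clause 6: 3 positive -> not definite
Clause 7: 2 positive -> not definite
Definite clause count = 2.

2


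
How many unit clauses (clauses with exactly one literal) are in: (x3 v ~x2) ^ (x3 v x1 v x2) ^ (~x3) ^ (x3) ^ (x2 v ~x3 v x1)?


A unit clause contains exactly one literal.
Unit clauses found: (~x3), (x3).
Count = 2.

2


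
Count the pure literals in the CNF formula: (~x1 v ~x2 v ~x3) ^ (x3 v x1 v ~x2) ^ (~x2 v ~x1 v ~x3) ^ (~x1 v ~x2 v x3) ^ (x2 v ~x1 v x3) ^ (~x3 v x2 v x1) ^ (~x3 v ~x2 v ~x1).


A pure literal appears in only one polarity across all clauses.
No pure literals found.
Count = 0.

0


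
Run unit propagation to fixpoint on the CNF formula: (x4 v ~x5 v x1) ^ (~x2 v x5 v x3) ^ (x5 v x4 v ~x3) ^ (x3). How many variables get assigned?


Unit propagation repeatedly assigns the literal in any unit clause, then simplifies.
Assignments in order: x3 = T.
No further unit clauses remain.
Total variables assigned = 1.

1


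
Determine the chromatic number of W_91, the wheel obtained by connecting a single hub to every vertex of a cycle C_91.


W_91 consists of the cycle C_91 together with a hub vertex adjacent to every cycle vertex.
The cycle C_91 needs 3 colors (odd cycle -> 3).
The hub is adjacent to every cycle vertex, so it must receive a new color distinct from all of them.
Chromatic number = 3 + 1 = 4.

4


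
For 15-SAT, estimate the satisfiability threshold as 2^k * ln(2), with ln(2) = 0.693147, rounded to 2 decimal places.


Using the asymptotic formula: threshold ~ 2^k * ln(2).
2^15 = 32768.
32768 * 0.693147 = 22713.04.

22713.04


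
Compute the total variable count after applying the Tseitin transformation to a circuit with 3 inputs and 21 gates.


The Tseitin transformation introduces one auxiliary variable per gate.
Total variables = inputs + gates = 3 + 21 = 24.

24


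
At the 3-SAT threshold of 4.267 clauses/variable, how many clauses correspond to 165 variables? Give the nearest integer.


The 3-SAT phase transition occurs at approximately 4.267 clauses per variable.
m = 4.267 * 165 = 704.055.
Rounded to nearest integer: 704.

704


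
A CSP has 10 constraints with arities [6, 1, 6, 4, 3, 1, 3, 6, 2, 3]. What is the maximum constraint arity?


The arities are: 6, 1, 6, 4, 3, 1, 3, 6, 2, 3.
Scan for the maximum value.
Maximum arity = 6.

6


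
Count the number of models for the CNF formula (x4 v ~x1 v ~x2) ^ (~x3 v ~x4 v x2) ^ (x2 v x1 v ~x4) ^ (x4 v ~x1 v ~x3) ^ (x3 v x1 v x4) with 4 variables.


Enumerate all 16 truth assignments over 4 variables.
Test each against every clause.
Satisfying assignments found: 8.

8


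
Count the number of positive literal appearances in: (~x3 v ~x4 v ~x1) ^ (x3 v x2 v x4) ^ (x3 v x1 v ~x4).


Scan each clause for unnegated literals.
Clause 1: 0 positive; Clause 2: 3 positive; Clause 3: 2 positive.
Total positive literal occurrences = 5.

5


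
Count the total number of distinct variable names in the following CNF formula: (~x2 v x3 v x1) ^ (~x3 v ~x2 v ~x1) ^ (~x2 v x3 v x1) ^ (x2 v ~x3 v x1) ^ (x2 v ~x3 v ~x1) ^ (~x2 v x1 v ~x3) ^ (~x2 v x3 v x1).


Identify each distinct variable in the formula.
Variables found: x1, x2, x3.
Total distinct variables = 3.

3


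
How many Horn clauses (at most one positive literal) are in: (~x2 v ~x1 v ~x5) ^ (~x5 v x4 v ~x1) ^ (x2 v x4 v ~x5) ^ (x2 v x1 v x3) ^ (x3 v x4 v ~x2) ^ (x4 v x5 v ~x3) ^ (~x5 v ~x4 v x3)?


A Horn clause has at most one positive literal.
Clause 1: 0 positive lit(s) -> Horn
Clause 2: 1 positive lit(s) -> Horn
Clause 3: 2 positive lit(s) -> not Horn
Clause 4: 3 positive lit(s) -> not Horn
Clause 5: 2 positive lit(s) -> not Horn
Clause 6: 2 positive lit(s) -> not Horn
Clause 7: 1 positive lit(s) -> Horn
Total Horn clauses = 3.

3


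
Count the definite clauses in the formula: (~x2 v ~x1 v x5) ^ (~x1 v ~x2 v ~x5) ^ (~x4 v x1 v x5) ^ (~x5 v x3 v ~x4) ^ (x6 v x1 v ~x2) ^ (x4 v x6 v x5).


A definite clause has exactly one positive literal.
Clause 1: 1 positive -> definite
Clause 2: 0 positive -> not definite
Clause 3: 2 positive -> not definite
Clause 4: 1 positive -> definite
Clause 5: 2 positive -> not definite
Clause 6: 3 positive -> not definite
Definite clause count = 2.

2


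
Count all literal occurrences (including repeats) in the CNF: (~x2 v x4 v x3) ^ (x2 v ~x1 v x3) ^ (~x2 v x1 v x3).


Clause lengths: 3, 3, 3.
Sum = 3 + 3 + 3 = 9.

9


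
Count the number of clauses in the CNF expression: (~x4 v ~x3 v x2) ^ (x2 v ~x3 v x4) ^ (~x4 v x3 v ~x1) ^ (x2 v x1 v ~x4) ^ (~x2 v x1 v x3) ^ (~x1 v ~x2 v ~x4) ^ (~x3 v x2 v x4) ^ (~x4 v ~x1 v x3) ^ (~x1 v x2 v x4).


Each group enclosed in parentheses joined by ^ is one clause.
Counting the conjuncts: 9 clauses.

9


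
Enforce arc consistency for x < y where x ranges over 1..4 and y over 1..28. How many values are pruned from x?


For the constraint x < y, x needs a supporting value in y's domain.
x can be at most 27 (one less than y's maximum).
Valid x values from domain: 4 out of 4.
Pruned = 4 - 4 = 0.

0


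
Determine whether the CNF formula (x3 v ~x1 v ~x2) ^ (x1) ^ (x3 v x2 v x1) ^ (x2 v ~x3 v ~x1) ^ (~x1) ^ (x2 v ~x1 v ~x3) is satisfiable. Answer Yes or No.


Check all 8 possible truth assignments.
Number of satisfying assignments found: 0.
The formula is unsatisfiable.

No


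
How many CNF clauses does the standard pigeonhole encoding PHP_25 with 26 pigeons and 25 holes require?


The PHP encoding has two parts:
1) At-least-one-hole clauses: 26 (one per pigeon, each with 25 literals).
2) At-most-one-pigeon-per-hole clauses: 25 holes * C(26,2) = 25 * 325 = 8125.
Total clauses = 26 + 8125 = 8151.

8151


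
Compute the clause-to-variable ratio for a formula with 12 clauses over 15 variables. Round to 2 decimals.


Clause-to-variable ratio = clauses / variables.
12 / 15 = 0.8.

0.8


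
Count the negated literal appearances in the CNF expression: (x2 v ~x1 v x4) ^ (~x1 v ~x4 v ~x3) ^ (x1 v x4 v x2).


Scan each clause for negated literals.
Clause 1: 1 negative; Clause 2: 3 negative; Clause 3: 0 negative.
Total negative literal occurrences = 4.

4


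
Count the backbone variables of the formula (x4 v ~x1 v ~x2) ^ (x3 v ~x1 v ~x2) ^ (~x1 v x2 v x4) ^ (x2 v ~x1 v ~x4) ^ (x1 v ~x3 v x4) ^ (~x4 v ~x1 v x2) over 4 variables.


Find all satisfying assignments: 7 model(s).
Check which variables have the same value in every model.
No variable is fixed across all models.
Backbone size = 0.

0


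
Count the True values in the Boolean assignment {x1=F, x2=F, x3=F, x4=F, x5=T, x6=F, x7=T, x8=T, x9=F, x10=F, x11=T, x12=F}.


The weight is the number of variables assigned True.
True variables: x5, x7, x8, x11.
Weight = 4.

4


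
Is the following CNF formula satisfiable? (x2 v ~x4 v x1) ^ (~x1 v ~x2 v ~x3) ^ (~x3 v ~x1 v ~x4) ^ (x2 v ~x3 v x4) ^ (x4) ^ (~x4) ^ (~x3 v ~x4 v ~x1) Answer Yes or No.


Check all 16 possible truth assignments.
Number of satisfying assignments found: 0.
The formula is unsatisfiable.

No


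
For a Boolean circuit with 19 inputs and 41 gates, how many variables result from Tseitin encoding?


The Tseitin transformation introduces one auxiliary variable per gate.
Total variables = inputs + gates = 19 + 41 = 60.

60


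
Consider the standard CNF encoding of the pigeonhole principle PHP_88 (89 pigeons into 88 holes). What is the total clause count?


The PHP encoding has two parts:
1) At-least-one-hole clauses: 89 (one per pigeon, each with 88 literals).
2) At-most-one-pigeon-per-hole clauses: 88 holes * C(89,2) = 88 * 3916 = 344608.
Total clauses = 89 + 344608 = 344697.

344697


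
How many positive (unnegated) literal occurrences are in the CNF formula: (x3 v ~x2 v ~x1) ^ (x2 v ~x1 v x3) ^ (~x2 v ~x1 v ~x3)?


Scan each clause for unnegated literals.
Clause 1: 1 positive; Clause 2: 2 positive; Clause 3: 0 positive.
Total positive literal occurrences = 3.

3


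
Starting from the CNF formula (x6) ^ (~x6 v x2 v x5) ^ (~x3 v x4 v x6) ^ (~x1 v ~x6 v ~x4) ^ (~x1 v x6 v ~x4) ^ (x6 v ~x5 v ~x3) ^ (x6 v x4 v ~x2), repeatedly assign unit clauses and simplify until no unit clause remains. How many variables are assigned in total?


Unit propagation repeatedly assigns the literal in any unit clause, then simplifies.
Assignments in order: x6 = T.
No further unit clauses remain.
Total variables assigned = 1.

1


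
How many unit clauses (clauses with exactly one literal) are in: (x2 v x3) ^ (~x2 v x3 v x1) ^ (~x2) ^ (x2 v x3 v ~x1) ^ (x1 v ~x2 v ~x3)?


A unit clause contains exactly one literal.
Unit clauses found: (~x2).
Count = 1.

1


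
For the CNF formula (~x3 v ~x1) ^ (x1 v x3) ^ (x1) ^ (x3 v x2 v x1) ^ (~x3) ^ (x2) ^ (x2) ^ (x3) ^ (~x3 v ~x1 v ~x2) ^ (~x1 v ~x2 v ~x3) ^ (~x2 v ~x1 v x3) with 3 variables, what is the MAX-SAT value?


Enumerate all 8 truth assignments.
For each, count how many of the 11 clauses are satisfied.
The formula is not fully satisfiable, so the maximum is below 11.
Maximum simultaneously satisfiable clauses = 9.

9


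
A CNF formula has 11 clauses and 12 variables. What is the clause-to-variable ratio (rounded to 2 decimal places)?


Clause-to-variable ratio = clauses / variables.
11 / 12 = 0.92.

0.92


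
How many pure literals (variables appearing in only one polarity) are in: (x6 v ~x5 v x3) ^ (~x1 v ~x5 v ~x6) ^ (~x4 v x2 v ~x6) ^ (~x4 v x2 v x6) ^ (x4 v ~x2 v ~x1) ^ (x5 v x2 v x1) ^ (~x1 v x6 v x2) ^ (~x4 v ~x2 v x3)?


A pure literal appears in only one polarity across all clauses.
Pure literals: x3 (positive only).
Count = 1.

1


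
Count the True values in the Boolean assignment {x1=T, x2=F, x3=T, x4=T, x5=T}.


The weight is the number of variables assigned True.
True variables: x1, x3, x4, x5.
Weight = 4.

4


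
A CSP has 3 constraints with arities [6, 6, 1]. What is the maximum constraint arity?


The arities are: 6, 6, 1.
Scan for the maximum value.
Maximum arity = 6.

6


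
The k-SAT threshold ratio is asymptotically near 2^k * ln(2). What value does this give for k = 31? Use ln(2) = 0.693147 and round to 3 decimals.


Using the asymptotic formula: threshold ~ 2^k * ln(2).
2^31 = 2147483648.
2147483648 * 0.693147 = 1488521848.16.

1488521848.16


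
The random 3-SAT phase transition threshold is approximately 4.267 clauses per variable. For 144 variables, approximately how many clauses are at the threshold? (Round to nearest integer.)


The 3-SAT phase transition occurs at approximately 4.267 clauses per variable.
m = 4.267 * 144 = 614.448.
Rounded to nearest integer: 614.

614


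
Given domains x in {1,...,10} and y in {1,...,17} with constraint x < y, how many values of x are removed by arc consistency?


For the constraint x < y, x needs a supporting value in y's domain.
x can be at most 16 (one less than y's maximum).
Valid x values from domain: 10 out of 10.
Pruned = 10 - 10 = 0.

0


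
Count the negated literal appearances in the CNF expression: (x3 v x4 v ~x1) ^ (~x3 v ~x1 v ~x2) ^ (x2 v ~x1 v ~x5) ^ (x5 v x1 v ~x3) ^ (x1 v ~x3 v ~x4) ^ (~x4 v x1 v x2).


Scan each clause for negated literals.
Clause 1: 1 negative; Clause 2: 3 negative; Clause 3: 2 negative; Clause 4: 1 negative; Clause 5: 2 negative; Clause 6: 1 negative.
Total negative literal occurrences = 10.

10


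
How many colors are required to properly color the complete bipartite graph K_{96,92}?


K_{96,92} is bipartite by definition: the two parts are independent sets, with every edge crossing between them.
Color all vertices in one part with color 1 and all vertices in the other part with color 2.
Since the graph has at least one edge, one color does not suffice.
Chromatic number = 2.

2


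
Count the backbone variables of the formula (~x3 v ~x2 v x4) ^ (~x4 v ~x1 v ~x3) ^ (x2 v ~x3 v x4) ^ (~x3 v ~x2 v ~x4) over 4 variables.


Find all satisfying assignments: 9 model(s).
Check which variables have the same value in every model.
No variable is fixed across all models.
Backbone size = 0.

0


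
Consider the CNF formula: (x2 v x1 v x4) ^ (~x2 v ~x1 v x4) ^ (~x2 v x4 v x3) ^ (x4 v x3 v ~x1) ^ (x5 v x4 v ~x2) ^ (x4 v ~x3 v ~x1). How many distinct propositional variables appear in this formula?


Identify each distinct variable in the formula.
Variables found: x1, x2, x3, x4, x5.
Total distinct variables = 5.

5


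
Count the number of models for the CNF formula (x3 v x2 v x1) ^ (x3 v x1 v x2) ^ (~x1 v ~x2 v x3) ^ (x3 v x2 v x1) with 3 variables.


Enumerate all 8 truth assignments over 3 variables.
Test each against every clause.
Satisfying assignments found: 6.

6


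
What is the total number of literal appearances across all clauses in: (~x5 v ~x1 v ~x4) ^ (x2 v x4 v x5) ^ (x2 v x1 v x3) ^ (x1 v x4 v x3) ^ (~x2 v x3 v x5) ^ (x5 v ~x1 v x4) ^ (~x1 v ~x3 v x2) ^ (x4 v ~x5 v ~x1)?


Clause lengths: 3, 3, 3, 3, 3, 3, 3, 3.
Sum = 3 + 3 + 3 + 3 + 3 + 3 + 3 + 3 = 24.

24


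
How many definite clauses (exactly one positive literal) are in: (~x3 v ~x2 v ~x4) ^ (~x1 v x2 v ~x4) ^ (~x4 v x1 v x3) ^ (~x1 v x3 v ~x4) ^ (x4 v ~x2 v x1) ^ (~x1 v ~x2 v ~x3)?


A definite clause has exactly one positive literal.
Clause 1: 0 positive -> not definite
Clause 2: 1 positive -> definite
Clause 3: 2 positive -> not definite
Clause 4: 1 positive -> definite
Clause 5: 2 positive -> not definite
Clause 6: 0 positive -> not definite
Definite clause count = 2.

2


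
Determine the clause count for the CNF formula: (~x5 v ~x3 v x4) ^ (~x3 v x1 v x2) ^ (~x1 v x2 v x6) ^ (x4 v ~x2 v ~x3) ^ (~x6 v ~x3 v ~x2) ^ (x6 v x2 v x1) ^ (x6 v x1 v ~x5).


Each group enclosed in parentheses joined by ^ is one clause.
Counting the conjuncts: 7 clauses.

7


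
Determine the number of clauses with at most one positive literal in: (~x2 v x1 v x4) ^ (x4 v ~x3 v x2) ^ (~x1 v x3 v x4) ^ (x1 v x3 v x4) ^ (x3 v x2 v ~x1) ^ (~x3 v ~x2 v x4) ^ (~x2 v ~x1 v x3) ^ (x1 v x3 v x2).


A Horn clause has at most one positive literal.
Clause 1: 2 positive lit(s) -> not Horn
Clause 2: 2 positive lit(s) -> not Horn
Clause 3: 2 positive lit(s) -> not Horn
Clause 4: 3 positive lit(s) -> not Horn
Clause 5: 2 positive lit(s) -> not Horn
Clause 6: 1 positive lit(s) -> Horn
Clause 7: 1 positive lit(s) -> Horn
Clause 8: 3 positive lit(s) -> not Horn
Total Horn clauses = 2.

2


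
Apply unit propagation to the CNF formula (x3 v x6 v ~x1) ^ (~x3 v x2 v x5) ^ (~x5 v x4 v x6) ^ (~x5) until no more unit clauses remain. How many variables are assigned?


Unit propagation repeatedly assigns the literal in any unit clause, then simplifies.
Assignments in order: x5 = F.
No further unit clauses remain.
Total variables assigned = 1.

1


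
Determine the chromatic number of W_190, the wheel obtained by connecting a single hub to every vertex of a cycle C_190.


W_190 consists of the cycle C_190 together with a hub vertex adjacent to every cycle vertex.
The cycle C_190 needs 2 colors (even cycle -> 2).
The hub is adjacent to every cycle vertex, so it must receive a new color distinct from all of them.
Chromatic number = 2 + 1 = 3.

3


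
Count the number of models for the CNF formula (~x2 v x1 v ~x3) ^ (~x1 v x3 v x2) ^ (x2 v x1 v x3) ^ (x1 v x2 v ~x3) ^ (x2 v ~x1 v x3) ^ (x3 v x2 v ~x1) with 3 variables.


Enumerate all 8 truth assignments over 3 variables.
Test each against every clause.
Satisfying assignments found: 4.

4


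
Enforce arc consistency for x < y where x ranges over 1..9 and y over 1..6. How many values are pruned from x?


For the constraint x < y, x needs a supporting value in y's domain.
x can be at most 5 (one less than y's maximum).
Valid x values from domain: 5 out of 9.
Pruned = 9 - 5 = 4.

4


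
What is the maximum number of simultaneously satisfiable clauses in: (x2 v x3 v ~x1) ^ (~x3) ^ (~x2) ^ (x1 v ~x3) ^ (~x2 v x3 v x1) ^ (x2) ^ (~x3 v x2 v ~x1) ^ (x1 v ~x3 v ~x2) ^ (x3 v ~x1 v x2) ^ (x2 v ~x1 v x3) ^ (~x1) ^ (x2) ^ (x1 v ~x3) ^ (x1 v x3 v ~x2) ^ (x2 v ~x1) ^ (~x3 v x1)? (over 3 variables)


Enumerate all 8 truth assignments.
For each, count how many of the 16 clauses are satisfied.
The formula is not fully satisfiable, so the maximum is below 16.
Maximum simultaneously satisfiable clauses = 14.

14


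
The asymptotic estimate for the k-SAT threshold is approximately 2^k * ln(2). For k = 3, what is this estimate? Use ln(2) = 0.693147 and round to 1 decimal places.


Using the asymptotic formula: threshold ~ 2^k * ln(2).
2^3 = 8.
8 * 0.693147 = 5.5.

5.5


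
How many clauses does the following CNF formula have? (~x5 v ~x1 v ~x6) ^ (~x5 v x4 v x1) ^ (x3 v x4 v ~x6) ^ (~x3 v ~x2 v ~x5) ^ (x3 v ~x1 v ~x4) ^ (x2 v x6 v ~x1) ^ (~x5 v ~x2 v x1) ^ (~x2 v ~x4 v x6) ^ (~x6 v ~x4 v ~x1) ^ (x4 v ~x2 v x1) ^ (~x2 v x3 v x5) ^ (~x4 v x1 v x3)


Each group enclosed in parentheses joined by ^ is one clause.
Counting the conjuncts: 12 clauses.

12


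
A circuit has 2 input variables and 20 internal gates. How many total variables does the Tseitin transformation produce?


The Tseitin transformation introduces one auxiliary variable per gate.
Total variables = inputs + gates = 2 + 20 = 22.

22


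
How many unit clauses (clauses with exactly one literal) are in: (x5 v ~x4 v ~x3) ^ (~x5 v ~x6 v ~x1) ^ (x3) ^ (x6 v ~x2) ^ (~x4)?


A unit clause contains exactly one literal.
Unit clauses found: (x3), (~x4).
Count = 2.

2


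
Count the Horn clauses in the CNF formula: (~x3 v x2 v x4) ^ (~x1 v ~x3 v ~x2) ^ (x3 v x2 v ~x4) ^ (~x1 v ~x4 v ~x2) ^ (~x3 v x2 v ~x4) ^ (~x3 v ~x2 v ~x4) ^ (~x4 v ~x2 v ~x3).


A Horn clause has at most one positive literal.
Clause 1: 2 positive lit(s) -> not Horn
Clause 2: 0 positive lit(s) -> Horn
Clause 3: 2 positive lit(s) -> not Horn
Clause 4: 0 positive lit(s) -> Horn
Clause 5: 1 positive lit(s) -> Horn
Clause 6: 0 positive lit(s) -> Horn
Clause 7: 0 positive lit(s) -> Horn
Total Horn clauses = 5.

5


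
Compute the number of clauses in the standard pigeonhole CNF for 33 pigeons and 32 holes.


The PHP encoding has two parts:
1) At-least-one-hole clauses: 33 (one per pigeon, each with 32 literals).
2) At-most-one-pigeon-per-hole clauses: 32 holes * C(33,2) = 32 * 528 = 16896.
Total clauses = 33 + 16896 = 16929.

16929


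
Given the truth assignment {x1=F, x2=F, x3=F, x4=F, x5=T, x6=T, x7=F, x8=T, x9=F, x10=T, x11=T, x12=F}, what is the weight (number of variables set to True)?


The weight is the number of variables assigned True.
True variables: x5, x6, x8, x10, x11.
Weight = 5.

5


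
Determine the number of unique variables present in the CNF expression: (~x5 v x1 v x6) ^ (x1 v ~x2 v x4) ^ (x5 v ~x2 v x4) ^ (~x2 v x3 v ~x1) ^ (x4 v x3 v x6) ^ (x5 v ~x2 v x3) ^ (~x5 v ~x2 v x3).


Identify each distinct variable in the formula.
Variables found: x1, x2, x3, x4, x5, x6.
Total distinct variables = 6.

6


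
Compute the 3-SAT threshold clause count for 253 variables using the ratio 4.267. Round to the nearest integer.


The 3-SAT phase transition occurs at approximately 4.267 clauses per variable.
m = 4.267 * 253 = 1079.551.
Rounded to nearest integer: 1080.

1080


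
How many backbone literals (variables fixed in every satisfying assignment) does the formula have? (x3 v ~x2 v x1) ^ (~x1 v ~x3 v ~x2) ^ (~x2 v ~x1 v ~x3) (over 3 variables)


Find all satisfying assignments: 6 model(s).
Check which variables have the same value in every model.
No variable is fixed across all models.
Backbone size = 0.

0


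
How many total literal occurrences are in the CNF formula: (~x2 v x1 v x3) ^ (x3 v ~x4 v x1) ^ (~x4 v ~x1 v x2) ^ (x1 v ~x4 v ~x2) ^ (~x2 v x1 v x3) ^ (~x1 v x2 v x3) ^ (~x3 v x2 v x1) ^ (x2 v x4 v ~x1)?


Clause lengths: 3, 3, 3, 3, 3, 3, 3, 3.
Sum = 3 + 3 + 3 + 3 + 3 + 3 + 3 + 3 = 24.

24


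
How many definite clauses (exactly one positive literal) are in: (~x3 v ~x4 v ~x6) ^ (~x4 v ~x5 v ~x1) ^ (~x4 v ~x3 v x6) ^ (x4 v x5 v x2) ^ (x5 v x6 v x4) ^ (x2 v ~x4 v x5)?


A definite clause has exactly one positive literal.
Clause 1: 0 positive -> not definite
Clause 2: 0 positive -> not definite
Clause 3: 1 positive -> definite
Clause 4: 3 positive -> not definite
Clause 5: 3 positive -> not definite
Clause 6: 2 positive -> not definite
Definite clause count = 1.

1


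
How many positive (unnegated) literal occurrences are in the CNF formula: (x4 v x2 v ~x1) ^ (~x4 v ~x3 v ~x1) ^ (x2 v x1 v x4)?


Scan each clause for unnegated literals.
Clause 1: 2 positive; Clause 2: 0 positive; Clause 3: 3 positive.
Total positive literal occurrences = 5.

5


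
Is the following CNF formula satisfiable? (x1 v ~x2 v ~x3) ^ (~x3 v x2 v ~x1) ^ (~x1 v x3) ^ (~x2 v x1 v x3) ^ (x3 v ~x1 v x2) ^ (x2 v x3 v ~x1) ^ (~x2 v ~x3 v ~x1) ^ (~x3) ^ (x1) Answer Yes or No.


Check all 8 possible truth assignments.
Number of satisfying assignments found: 0.
The formula is unsatisfiable.

No


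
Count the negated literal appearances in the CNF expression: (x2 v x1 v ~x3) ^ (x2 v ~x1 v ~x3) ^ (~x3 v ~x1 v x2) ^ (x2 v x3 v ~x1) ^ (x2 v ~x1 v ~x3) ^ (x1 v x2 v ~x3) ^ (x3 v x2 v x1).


Scan each clause for negated literals.
Clause 1: 1 negative; Clause 2: 2 negative; Clause 3: 2 negative; Clause 4: 1 negative; Clause 5: 2 negative; Clause 6: 1 negative; Clause 7: 0 negative.
Total negative literal occurrences = 9.

9


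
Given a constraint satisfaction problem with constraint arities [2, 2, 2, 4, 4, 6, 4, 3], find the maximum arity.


The arities are: 2, 2, 2, 4, 4, 6, 4, 3.
Scan for the maximum value.
Maximum arity = 6.

6


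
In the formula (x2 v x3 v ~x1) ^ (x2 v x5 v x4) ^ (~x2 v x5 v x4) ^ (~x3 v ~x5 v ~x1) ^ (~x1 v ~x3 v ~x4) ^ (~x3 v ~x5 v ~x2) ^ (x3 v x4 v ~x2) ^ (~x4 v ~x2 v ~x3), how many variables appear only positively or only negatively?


A pure literal appears in only one polarity across all clauses.
Pure literals: x1 (negative only).
Count = 1.

1


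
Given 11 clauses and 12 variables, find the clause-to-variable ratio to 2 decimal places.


Clause-to-variable ratio = clauses / variables.
11 / 12 = 0.92.

0.92


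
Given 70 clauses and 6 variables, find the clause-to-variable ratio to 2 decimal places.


Clause-to-variable ratio = clauses / variables.
70 / 6 = 11.67.

11.67


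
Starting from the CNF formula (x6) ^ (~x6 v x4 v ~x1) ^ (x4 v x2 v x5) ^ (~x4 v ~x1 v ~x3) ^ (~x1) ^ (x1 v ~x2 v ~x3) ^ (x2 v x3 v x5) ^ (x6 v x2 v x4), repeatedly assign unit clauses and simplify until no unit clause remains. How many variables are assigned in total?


Unit propagation repeatedly assigns the literal in any unit clause, then simplifies.
Assignments in order: x6 = T, x1 = F.
No further unit clauses remain.
Total variables assigned = 2.

2


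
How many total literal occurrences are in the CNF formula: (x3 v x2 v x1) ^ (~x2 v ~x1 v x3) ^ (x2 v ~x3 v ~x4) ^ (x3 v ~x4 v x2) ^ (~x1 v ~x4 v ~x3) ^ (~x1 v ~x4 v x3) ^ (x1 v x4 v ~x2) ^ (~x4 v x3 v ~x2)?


Clause lengths: 3, 3, 3, 3, 3, 3, 3, 3.
Sum = 3 + 3 + 3 + 3 + 3 + 3 + 3 + 3 = 24.

24


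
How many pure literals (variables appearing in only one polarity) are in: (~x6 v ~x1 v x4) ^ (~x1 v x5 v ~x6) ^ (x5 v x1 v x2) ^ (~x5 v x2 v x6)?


A pure literal appears in only one polarity across all clauses.
Pure literals: x2 (positive only), x4 (positive only).
Count = 2.

2


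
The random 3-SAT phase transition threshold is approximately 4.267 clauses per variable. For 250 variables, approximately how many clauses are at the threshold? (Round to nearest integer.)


The 3-SAT phase transition occurs at approximately 4.267 clauses per variable.
m = 4.267 * 250 = 1066.75.
Rounded to nearest integer: 1067.

1067
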